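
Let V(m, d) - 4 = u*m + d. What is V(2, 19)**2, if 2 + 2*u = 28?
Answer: 2401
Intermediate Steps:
u = 13 (u = -1 + (1/2)*28 = -1 + 14 = 13)
V(m, d) = 4 + d + 13*m (V(m, d) = 4 + (13*m + d) = 4 + (d + 13*m) = 4 + d + 13*m)
V(2, 19)**2 = (4 + 19 + 13*2)**2 = (4 + 19 + 26)**2 = 49**2 = 2401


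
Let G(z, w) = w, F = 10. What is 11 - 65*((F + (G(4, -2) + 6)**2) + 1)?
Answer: -1744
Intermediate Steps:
11 - 65*((F + (G(4, -2) + 6)**2) + 1) = 11 - 65*((10 + (-2 + 6)**2) + 1) = 11 - 65*((10 + 4**2) + 1) = 11 - 65*((10 + 16) + 1) = 11 - 65*(26 + 1) = 11 - 65*27 = 11 - 1755 = -1744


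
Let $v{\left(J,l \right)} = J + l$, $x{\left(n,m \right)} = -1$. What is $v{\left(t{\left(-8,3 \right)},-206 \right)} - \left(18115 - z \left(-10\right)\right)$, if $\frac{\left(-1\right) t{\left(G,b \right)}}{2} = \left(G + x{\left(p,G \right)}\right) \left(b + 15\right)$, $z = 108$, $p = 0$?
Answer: $-19077$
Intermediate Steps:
$t{\left(G,b \right)} = - 2 \left(-1 + G\right) \left(15 + b\right)$ ($t{\left(G,b \right)} = - 2 \left(G - 1\right) \left(b + 15\right) = - 2 \left(-1 + G\right) \left(15 + b\right)$)
$v{\left(t{\left(-8,3 \right)},-206 \right)} - \left(18115 - z \left(-10\right)\right) = \left(\left(30 - -240 + 2 \cdot 3 - \left(-16\right) 3\right) - 206\right) - \left(18115 - 108 \left(-10\right)\right) = \left(\left(30 + 240 + 6 + 48\right) - 206\right) - \left(18115 - -1080\right) = \left(324 - 206\right) - \left(18115 + 1080\right) = 118 - 19195 = -19077$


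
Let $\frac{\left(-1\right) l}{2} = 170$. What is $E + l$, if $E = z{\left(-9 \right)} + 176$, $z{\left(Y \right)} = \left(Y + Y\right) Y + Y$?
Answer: $-11$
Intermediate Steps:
$l = -340$ ($l = \left(-2\right) 170 = -340$)
$z{\left(Y \right)} = Y + 2 Y^{2}$ ($z{\left(Y \right)} = 2 Y Y + Y = 2 Y^{2} + Y = Y + 2 Y^{2}$)
$E = 329$ ($E = - 9 \left(1 + 2 \left(-9\right)\right) + 176 = - 9 \left(1 - 18\right) + 176 = \left(-9\right) \left(-17\right) + 176 = 153 + 176 = 329$)
$E + l = 329 - 340 = -11$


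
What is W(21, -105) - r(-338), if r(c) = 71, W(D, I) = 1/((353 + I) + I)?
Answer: -10152/143 ≈ -70.993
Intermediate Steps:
W(D, I) = 1/(353 + 2*I)
W(21, -105) - r(-338) = 1/(353 + 2*(-105)) - 1*71 = 1/(353 - 210) - 71 = 1/143 - 71 = -10152/143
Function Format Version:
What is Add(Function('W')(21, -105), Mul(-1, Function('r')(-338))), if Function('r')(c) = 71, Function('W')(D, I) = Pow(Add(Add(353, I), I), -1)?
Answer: Rational(-10152, 143) ≈ -70.993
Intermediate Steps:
Function('W')(D, I) = Pow(Add(353, Mul(2, I)), -1)
Add(Function('W')(21, -105), Mul(-1, Function('r')(-338))) = Add(Pow(Add(353, Mul(2, -105)), -1), Mul(-1, 71)) = Add(Pow(Add(353, -210), -1), -71) = Add(Pow(143, -1), -71) = Add(Rational(1, 143), -71) = Rational(-10152, 143)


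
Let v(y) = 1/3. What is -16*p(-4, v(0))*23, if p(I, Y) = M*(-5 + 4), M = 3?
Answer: 1104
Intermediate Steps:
v(y) = ⅓
p(I, Y) = -3 (p(I, Y) = 3*(-5 + 4) = 3*(-1) = -3)
-16*p(-4, v(0))*23 = -16*(-3)*23 = 48*23 = 1104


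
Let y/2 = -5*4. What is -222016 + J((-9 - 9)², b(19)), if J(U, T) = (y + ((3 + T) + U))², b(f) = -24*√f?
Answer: -128703 - 13776*√19 ≈ -1.8875e+5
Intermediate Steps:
y = -40 (y = 2*(-5*4) = 2*(-20) = -40)
J(U, T) = (-37 + T + U)² (J(U, T) = (-40 + ((3 + T) + U))² = (-40 + (3 + T + U))² = (-37 + T + U)²)
-222016 + J((-9 - 9)², b(19)) = -222016 + (-37 - 24*√19 + (-9 - 9)²)² = -222016 + (-37 - 24*√19 + (-18)²)² = -222016 + (-37 - 24*√19 + 324)² = -222016 + (287 - 24*√19)²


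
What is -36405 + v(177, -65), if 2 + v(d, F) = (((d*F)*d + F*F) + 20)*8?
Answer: -16293527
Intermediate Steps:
v(d, F) = 158 + 8*F**2 + 8*F*d**2 (v(d, F) = -2 + (((d*F)*d + F*F) + 20)*8 = -2 + (((F*d)*d + F**2) + 20)*8 = -2 + ((F*d**2 + F**2) + 20)*8 = -2 + ((F**2 + F*d**2) + 20)*8 = -2 + (20 + F**2 + F*d**2)*8 = -2 + (160 + 8*F**2 + 8*F*d**2) = 158 + 8*F**2 + 8*F*d**2)
-36405 + v(177, -65) = -36405 + (158 + 8*(-65)**2 + 8*(-65)*177**2) = -36405 + (158 + 8*4225 + 8*(-65)*31329) = -36405 + (158 + 33800 - 16291080) = -36405 - 16257122 = -16293527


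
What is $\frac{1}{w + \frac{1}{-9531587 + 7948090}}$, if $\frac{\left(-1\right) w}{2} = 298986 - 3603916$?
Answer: $\frac{1583497}{10466693480419} \approx 1.5129 \cdot 10^{-7}$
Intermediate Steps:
$w = 6609860$ ($w = - 2 \left(298986 - 3603916\right) = \left(-2\right) \left(-3304930\right) = 6609860$)
$\frac{1}{w + \frac{1}{-9531587 + 7948090}} = \frac{1}{6609860 + \frac{1}{-9531587 + 7948090}} = \frac{1}{6609860 + \frac{1}{-1583497}} = \frac{1}{6609860 - \frac{1}{1583497}} = \frac{1}{\frac{10466693480419}{1583497}} = \frac{1583497}{10466693480419}$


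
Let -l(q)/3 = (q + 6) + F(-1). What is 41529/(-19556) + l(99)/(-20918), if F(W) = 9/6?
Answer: -107806935/51134051 ≈ -2.1083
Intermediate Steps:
F(W) = 3/2 (F(W) = 9*(⅙) = 3/2)
l(q) = -45/2 - 3*q (l(q) = -3*((q + 6) + 3/2) = -3*((6 + q) + 3/2) = -3*(15/2 + q) = -45/2 - 3*q)
41529/(-19556) + l(99)/(-20918) = 41529/(-19556) + (-45/2 - 3*99)/(-20918) = 41529*(-1/19556) + (-45/2 - 297)*(-1/20918) = -41529/19556 - 639/2*(-1/20918) = -41529/19556 + 639/41836 = -107806935/51134051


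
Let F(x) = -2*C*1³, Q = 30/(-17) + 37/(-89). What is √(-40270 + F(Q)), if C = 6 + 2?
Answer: I*√40286 ≈ 200.71*I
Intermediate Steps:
C = 8
Q = -3299/1513 (Q = 30*(-1/17) + 37*(-1/89) = -30/17 - 37/89 = -3299/1513 ≈ -2.1804)
F(x) = -16 (F(x) = -2*8*1³ = -16*1 = -16)
√(-40270 + F(Q)) = √(-40270 - 16) = √(-40286) = I*√40286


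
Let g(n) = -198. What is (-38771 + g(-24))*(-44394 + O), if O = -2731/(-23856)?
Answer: 5895789987211/3408 ≈ 1.7300e+9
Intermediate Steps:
O = 2731/23856 (O = -2731*(-1/23856) = 2731/23856 ≈ 0.11448)
(-38771 + g(-24))*(-44394 + O) = (-38771 - 198)*(-44394 + 2731/23856) = -38969*(-1059060533/23856) = 5895789987211/3408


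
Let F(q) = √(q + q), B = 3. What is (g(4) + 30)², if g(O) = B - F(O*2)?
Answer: 841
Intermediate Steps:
F(q) = √2*√q (F(q) = √(2*q) = √2*√q)
g(O) = 3 - 2*√O (g(O) = 3 - √2*√(O*2) = 3 - √2*√(2*O) = 3 - √2*√2*√O = 3 - 2*√O)
(g(4) + 30)² = ((3 - 2*√4) + 30)² = ((3 - 2*2) + 30)² = ((3 - 4) + 30)² = (-1 + 30)² = 29² = 841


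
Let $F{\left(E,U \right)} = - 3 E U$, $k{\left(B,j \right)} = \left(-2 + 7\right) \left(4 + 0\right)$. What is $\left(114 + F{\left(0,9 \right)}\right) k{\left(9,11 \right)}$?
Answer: $2280$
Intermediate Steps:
$k{\left(B,j \right)} = 20$ ($k{\left(B,j \right)} = 5 \cdot 4 = 20$)
$F{\left(E,U \right)} = - 3 E U$
$\left(114 + F{\left(0,9 \right)}\right) k{\left(9,11 \right)} = \left(114 - 0 \cdot 9\right) 20 = \left(114 + 0\right) 20 = 114 \cdot 20 = 2280$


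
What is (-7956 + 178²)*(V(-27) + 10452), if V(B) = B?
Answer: 247364400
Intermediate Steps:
(-7956 + 178²)*(V(-27) + 10452) = (-7956 + 178²)*(-27 + 10452) = (-7956 + 31684)*10425 = 23728*10425 = 247364400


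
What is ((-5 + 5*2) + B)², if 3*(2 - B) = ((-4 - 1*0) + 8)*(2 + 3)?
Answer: ⅑ ≈ 0.11111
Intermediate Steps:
B = -14/3 (B = 2 - ((-4 - 1*0) + 8)*(2 + 3)/3 = 2 - ((-4 + 0) + 8)*5/3 = 2 - (-4 + 8)*5/3 = 2 - 4*5/3 = 2 - ⅓*20 = 2 - 20/3 = -14/3 ≈ -4.6667)
((-5 + 5*2) + B)² = ((-5 + 5*2) - 14/3)² = ((-5 + 10) - 14/3)² = (5 - 14/3)² = (⅓)² = ⅑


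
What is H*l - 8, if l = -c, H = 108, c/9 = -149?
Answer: 144820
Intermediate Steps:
c = -1341 (c = 9*(-149) = -1341)
l = 1341 (l = -1*(-1341) = 1341)
H*l - 8 = 108*1341 - 8 = 144828 - 8 = 144820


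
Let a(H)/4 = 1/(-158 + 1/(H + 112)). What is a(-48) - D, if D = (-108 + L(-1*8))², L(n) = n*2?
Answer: -155466992/10111 ≈ -15376.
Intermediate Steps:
a(H) = 4/(-158 + 1/(112 + H)) (a(H) = 4/(-158 + 1/(H + 112)) = 4/(-158 + 1/(112 + H)))
L(n) = 2*n
D = 15376 (D = (-108 + 2*(-1*8))² = (-108 + 2*(-8))² = (-108 - 16)² = (-124)² = 15376)
a(-48) - D = 4*(-112 - 1*(-48))/(17695 + 158*(-48)) - 1*15376 = 4*(-112 + 48)/(17695 - 7584) - 15376 = 4*(-64)/10111 - 15376 = 4*(1/10111)*(-64) - 15376 = -256/10111 - 15376 = -155466992/10111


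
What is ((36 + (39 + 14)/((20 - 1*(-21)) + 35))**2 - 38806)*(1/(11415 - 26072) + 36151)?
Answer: -57322125427475805/42329416 ≈ -1.3542e+9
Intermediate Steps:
((36 + (39 + 14)/((20 - 1*(-21)) + 35))**2 - 38806)*(1/(11415 - 26072) + 36151) = ((36 + 53/((20 + 21) + 35))**2 - 38806)*(1/(-14657) + 36151) = ((36 + 53/(41 + 35))**2 - 38806)*(-1/14657 + 36151) = ((36 + 53/76)**2 - 38806)*(529865206/14657) = ((2789/76)**2 - 38806)*(529865206/14657) = (7778521/5776 - 38806)*(529865206/14657) = -216364935/5776*529865206/14657 = -57322125427475805/42329416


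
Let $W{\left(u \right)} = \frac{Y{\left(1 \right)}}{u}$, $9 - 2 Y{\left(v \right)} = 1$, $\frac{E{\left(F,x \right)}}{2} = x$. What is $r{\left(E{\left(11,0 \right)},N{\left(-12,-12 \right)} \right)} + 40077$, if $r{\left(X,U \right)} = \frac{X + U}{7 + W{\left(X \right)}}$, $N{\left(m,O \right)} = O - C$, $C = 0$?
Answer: $40077$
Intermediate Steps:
$E{\left(F,x \right)} = 2 x$
$Y{\left(v \right)} = 4$ ($Y{\left(v \right)} = \frac{9}{2} - \frac{1}{2} = 4$)
$N{\left(m,O \right)} = O$ ($N{\left(m,O \right)} = O - 0 = O + 0 = O$)
$W{\left(u \right)} = \frac{4}{u}$
$r{\left(X,U \right)} = \frac{U + X}{7 + \frac{4}{X}}$ ($r{\left(X,U \right)} = \frac{X + U}{7 + \frac{4}{X}} = \frac{U + X}{7 + \frac{4}{X}}$)
$r{\left(E{\left(11,0 \right)},N{\left(-12,-12 \right)} \right)} + 40077 = \frac{2 \cdot 0 \left(-12 + 2 \cdot 0\right)}{4 + 7 \cdot 2 \cdot 0} + 40077 = \frac{0 \left(-12 + 0\right)}{4 + 7 \cdot 0} + 40077 = 0 \frac{1}{4 + 0} \left(-12\right) + 40077 = 0 \cdot \frac{1}{4} \left(-12\right) + 40077 = 0 + 40077 = 40077$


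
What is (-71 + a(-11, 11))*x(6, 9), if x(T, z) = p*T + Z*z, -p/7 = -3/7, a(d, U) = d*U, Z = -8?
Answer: 10368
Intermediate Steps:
a(d, U) = U*d
p = 3 (p = -(-21)/7 = -7*(-3/7) = 3)
x(T, z) = -8*z + 3*T (x(T, z) = 3*T - 8*z = -8*z + 3*T)
(-71 + a(-11, 11))*x(6, 9) = (-71 + 11*(-11))*(-8*9 + 3*6) = (-71 - 121)*(-72 + 18) = -192*(-54) = 10368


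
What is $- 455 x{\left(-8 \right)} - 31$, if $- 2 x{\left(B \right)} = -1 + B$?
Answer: $- \frac{4157}{2} \approx -2078.5$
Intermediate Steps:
$x{\left(B \right)} = \frac{1}{2} - \frac{B}{2}$ ($x{\left(B \right)} = - \frac{-1 + B}{2} = \frac{1}{2} - \frac{B}{2}$)
$- 455 x{\left(-8 \right)} - 31 = - 455 \left(\frac{1}{2} - -4\right) - 31 = - 455 \left(\frac{1}{2} + 4\right) - 31 = \left(-455\right) \frac{9}{2} - 31 = - \frac{4095}{2} - 31 = - \frac{4157}{2}$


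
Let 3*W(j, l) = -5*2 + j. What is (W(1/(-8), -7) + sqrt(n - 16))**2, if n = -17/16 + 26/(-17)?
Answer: (459 - 2*I*sqrt(85969))**2/18496 ≈ -7.2013 - 29.105*I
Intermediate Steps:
W(j, l) = -10/3 + j/3 (W(j, l) = (-5*2 + j)/3 = (-10 + j)/3 = -10/3 + j/3)
n = -705/272 (n = -17*1/16 + 26*(-1/17) = -17/16 - 26/17 = -705/272 ≈ -2.5919)
(W(1/(-8), -7) + sqrt(n - 16))**2 = ((-10/3 + (1/3)/(-8)) + sqrt(-705/272 - 16))**2 = ((-10/3 + (1/3)*(-1/8)) + sqrt(-5057/272))**2 = ((-10/3 - 1/24) + I*sqrt(85969)/68)**2 = (-27/8 + I*sqrt(85969)/68)**2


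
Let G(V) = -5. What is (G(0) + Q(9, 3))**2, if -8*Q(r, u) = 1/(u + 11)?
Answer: 314721/12544 ≈ 25.089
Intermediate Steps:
Q(r, u) = -1/(8*(11 + u)) (Q(r, u) = -1/(8*(u + 11)) = -1/(8*(11 + u)))
(G(0) + Q(9, 3))**2 = (-5 - 1/(88 + 8*3))**2 = (-5 - 1/(88 + 24))**2 = (-5 - 1/112)**2 = (-561/112)**2 = 314721/12544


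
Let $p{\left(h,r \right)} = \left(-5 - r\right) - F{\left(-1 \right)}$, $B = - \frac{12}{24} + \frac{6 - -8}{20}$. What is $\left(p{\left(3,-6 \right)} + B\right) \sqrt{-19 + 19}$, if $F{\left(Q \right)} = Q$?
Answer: $0$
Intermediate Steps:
$B = \frac{1}{5}$ ($B = \left(-12\right) \frac{1}{24} + \left(6 + 8\right) \frac{1}{20} = - \frac{1}{2} + 14 \cdot \frac{1}{20} = - \frac{1}{2} + \frac{7}{10} = \frac{1}{5} \approx 0.2$)
$p{\left(h,r \right)} = -4 - r$ ($p{\left(h,r \right)} = \left(-5 - r\right) - -1 = \left(-5 - r\right) + 1 = -4 - r$)
$\left(p{\left(3,-6 \right)} + B\right) \sqrt{-19 + 19} = \left(\left(-4 - -6\right) + \frac{1}{5}\right) \sqrt{-19 + 19} = \left(\left(-4 + 6\right) + \frac{1}{5}\right) \sqrt{0} = \left(2 + \frac{1}{5}\right) 0 = \frac{11}{5} \cdot 0 = 0$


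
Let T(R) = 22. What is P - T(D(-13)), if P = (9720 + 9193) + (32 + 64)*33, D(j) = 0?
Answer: 22059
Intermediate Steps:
P = 22081 (P = 18913 + 96*33 = 18913 + 3168 = 22081)
P - T(D(-13)) = 22081 - 1*22 = 22081 - 22 = 22059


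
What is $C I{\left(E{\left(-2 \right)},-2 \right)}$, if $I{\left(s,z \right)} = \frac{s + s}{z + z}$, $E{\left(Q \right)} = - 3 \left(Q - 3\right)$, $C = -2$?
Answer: $15$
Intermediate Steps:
$E{\left(Q \right)} = 9 - 3 Q$ ($E{\left(Q \right)} = - 3 \left(-3 + Q\right) = 9 - 3 Q$)
$I{\left(s,z \right)} = \frac{s}{z}$ ($I{\left(s,z \right)} = \frac{2 s}{2 z} = 2 s \frac{1}{2 z} = \frac{s}{z}$)
$C I{\left(E{\left(-2 \right)},-2 \right)} = - 2 \frac{9 - -6}{-2} = - 2 \left(9 + 6\right) \left(- \frac{1}{2}\right) = - 2 \cdot 15 \left(- \frac{1}{2}\right) = \left(-2\right) \left(- \frac{15}{2}\right) = 15$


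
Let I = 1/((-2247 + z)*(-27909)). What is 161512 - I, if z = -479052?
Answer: 2169521858131991/13432573791 ≈ 1.6151e+5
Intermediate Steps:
I = 1/13432573791 (I = 1/(-2247 - 479052*(-27909)) = -1/27909/(-481299) = -1/481299*(-1/27909) = 1/13432573791 ≈ 7.4446e-11)
161512 - I = 161512 - 1*1/13432573791 = 161512 - 1/13432573791 = 2169521858131991/13432573791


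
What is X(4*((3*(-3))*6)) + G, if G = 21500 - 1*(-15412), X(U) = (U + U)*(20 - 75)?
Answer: 60672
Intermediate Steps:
X(U) = -110*U (X(U) = (2*U)*(-55) = -110*U)
G = 36912 (G = 21500 + 15412 = 36912)
X(4*((3*(-3))*6)) + G = -440*(3*(-3))*6 + 36912 = -440*(-9*6) + 36912 = -440*(-54) + 36912 = -110*(-216) + 36912 = 23760 + 36912 = 60672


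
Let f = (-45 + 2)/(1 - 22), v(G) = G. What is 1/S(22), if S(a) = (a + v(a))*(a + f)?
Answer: 21/22220 ≈ 0.00094509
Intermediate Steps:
f = 43/21 (f = -43/(-21) = -43*(-1/21) = 43/21 ≈ 2.0476)
S(a) = 2*a*(43/21 + a) (S(a) = (a + a)*(a + 43/21) = (2*a)*(43/21 + a) = 2*a*(43/21 + a))
1/S(22) = 1/((2/21)*22*(43 + 21*22)) = 1/((2/21)*22*(43 + 462)) = 1/((2/21)*22*505) = 1/(22220/21) = 21/22220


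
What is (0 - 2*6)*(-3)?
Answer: 36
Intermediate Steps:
(0 - 2*6)*(-3) = (0 - 12)*(-3) = -12*(-3) = 36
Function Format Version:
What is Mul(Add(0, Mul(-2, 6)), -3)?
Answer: 36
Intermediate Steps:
Mul(Add(0, Mul(-2, 6)), -3) = Mul(Add(0, -12), -3) = Mul(-12, -3) = 36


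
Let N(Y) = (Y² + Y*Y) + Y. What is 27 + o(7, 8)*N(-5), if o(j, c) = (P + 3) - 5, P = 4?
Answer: 117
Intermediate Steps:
o(j, c) = 2 (o(j, c) = (4 + 3) - 5 = 7 - 5 = 2)
N(Y) = Y + 2*Y² (N(Y) = (Y² + Y²) + Y = 2*Y² + Y = Y + 2*Y²)
27 + o(7, 8)*N(-5) = 27 + 2*(-5*(1 + 2*(-5))) = 27 + 2*(-5*(1 - 10)) = 27 + 2*(-5*(-9)) = 27 + 2*45 = 27 + 90 = 117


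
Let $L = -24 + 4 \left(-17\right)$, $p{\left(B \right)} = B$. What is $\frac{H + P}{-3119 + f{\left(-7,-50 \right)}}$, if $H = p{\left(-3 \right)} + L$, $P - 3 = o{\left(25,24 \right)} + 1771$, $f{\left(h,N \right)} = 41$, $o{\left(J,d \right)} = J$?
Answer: $- \frac{284}{513} \approx -0.55361$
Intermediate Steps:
$P = 1799$ ($P = 3 + \left(25 + 1771\right) = 3 + 1796 = 1799$)
$L = -92$ ($L = -24 - 68 = -92$)
$H = -95$ ($H = -3 - 92 = -95$)
$\frac{H + P}{-3119 + f{\left(-7,-50 \right)}} = \frac{-95 + 1799}{-3119 + 41} = \frac{1704}{-3078} = 1704 \left(- \frac{1}{3078}\right) = - \frac{284}{513}$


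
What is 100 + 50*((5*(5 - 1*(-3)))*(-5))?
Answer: -9900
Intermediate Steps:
100 + 50*((5*(5 - 1*(-3)))*(-5)) = 100 + 50*((5*(5 + 3))*(-5)) = 100 + 50*((5*8)*(-5)) = 100 + 50*(40*(-5)) = 100 + 50*(-200) = 100 - 10000 = -9900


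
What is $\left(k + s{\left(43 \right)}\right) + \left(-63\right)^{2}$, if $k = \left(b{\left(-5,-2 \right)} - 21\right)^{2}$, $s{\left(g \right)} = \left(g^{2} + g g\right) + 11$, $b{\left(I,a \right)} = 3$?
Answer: $8002$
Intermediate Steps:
$s{\left(g \right)} = 11 + 2 g^{2}$ ($s{\left(g \right)} = \left(g^{2} + g^{2}\right) + 11 = 2 g^{2} + 11 = 11 + 2 g^{2}$)
$k = 324$ ($k = \left(3 - 21\right)^{2} = \left(-18\right)^{2} = 324$)
$\left(k + s{\left(43 \right)}\right) + \left(-63\right)^{2} = \left(324 + \left(11 + 2 \cdot 43^{2}\right)\right) + \left(-63\right)^{2} = \left(324 + \left(11 + 2 \cdot 1849\right)\right) + 3969 = \left(324 + \left(11 + 3698\right)\right) + 3969 = \left(324 + 3709\right) + 3969 = 4033 + 3969 = 8002$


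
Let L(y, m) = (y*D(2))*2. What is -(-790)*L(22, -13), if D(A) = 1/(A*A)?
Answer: 8690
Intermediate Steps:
D(A) = A⁻² (D(A) = 1/(A²) = A⁻²)
L(y, m) = y/2 (L(y, m) = (y/2²)*2 = (y*(¼))*2 = (y/4)*2 = y/2)
-(-790)*L(22, -13) = -(-790)*(½)*22 = -(-790)*11 = -1*(-8690) = 8690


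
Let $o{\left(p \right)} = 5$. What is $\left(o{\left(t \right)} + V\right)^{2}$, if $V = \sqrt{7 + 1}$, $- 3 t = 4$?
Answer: $33 + 20 \sqrt{2} \approx 61.284$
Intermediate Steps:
$t = - \frac{4}{3}$ ($t = \left(- \frac{1}{3}\right) 4 = - \frac{4}{3} \approx -1.3333$)
$V = 2 \sqrt{2}$ ($V = \sqrt{8} = 2 \sqrt{2} \approx 2.8284$)
$\left(o{\left(t \right)} + V\right)^{2} = \left(5 + 2 \sqrt{2}\right)^{2}$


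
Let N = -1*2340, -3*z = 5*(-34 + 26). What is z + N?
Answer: -6980/3 ≈ -2326.7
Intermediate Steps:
z = 40/3 (z = -5*(-34 + 26)/3 = -5*(-8)/3 = -⅓*(-40) = 40/3 ≈ 13.333)
N = -2340
z + N = 40/3 - 2340 = -6980/3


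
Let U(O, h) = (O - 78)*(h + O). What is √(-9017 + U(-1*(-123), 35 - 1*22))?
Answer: I*√2897 ≈ 53.824*I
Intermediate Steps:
U(O, h) = (-78 + O)*(O + h)
√(-9017 + U(-1*(-123), 35 - 1*22)) = √(-9017 + ((-1*(-123))² - (-78)*(-123) - 78*(35 - 1*22) + (-1*(-123))*(35 - 1*22))) = √(-9017 + (123² - 78*123 - 78*(35 - 22) + 123*(35 - 22))) = √(-9017 + (15129 - 9594 - 78*13 + 123*13)) = √(-9017 + (15129 - 9594 - 1014 + 1599)) = √(-9017 + 6120) = √(-2897) = I*√2897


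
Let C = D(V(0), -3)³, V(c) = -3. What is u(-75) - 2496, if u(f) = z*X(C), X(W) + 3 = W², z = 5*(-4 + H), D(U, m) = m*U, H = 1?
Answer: -7974066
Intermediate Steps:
D(U, m) = U*m
z = -15 (z = 5*(-4 + 1) = 5*(-3) = -15)
C = 729 (C = (-3*(-3))³ = 9³ = 729)
X(W) = -3 + W²
u(f) = -7971570 (u(f) = -15*(-3 + 729²) = -15*(-3 + 531441) = -15*531438 = -7971570)
u(-75) - 2496 = -7971570 - 2496 = -7974066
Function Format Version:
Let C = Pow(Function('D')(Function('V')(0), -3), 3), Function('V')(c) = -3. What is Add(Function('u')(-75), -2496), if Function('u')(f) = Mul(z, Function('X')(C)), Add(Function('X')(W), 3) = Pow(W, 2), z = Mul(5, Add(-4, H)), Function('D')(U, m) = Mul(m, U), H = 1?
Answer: -7974066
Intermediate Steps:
Function('D')(U, m) = Mul(U, m)
z = -15 (z = Mul(5, Add(-4, 1)) = Mul(5, -3) = -15)
C = 729 (C = Pow(Mul(-3, -3), 3) = Pow(9, 3) = 729)
Function('X')(W) = Add(-3, Pow(W, 2))
Function('u')(f) = -7971570 (Function('u')(f) = Mul(-15, Add(-3, Pow(729, 2))) = Mul(-15, Add(-3, 531441)) = Mul(-15, 531438) = -7971570)
Add(Function('u')(-75), -2496) = Add(-7971570, -2496) = -7974066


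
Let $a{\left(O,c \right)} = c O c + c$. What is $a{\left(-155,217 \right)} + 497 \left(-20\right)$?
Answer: $-7308518$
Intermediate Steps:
$a{\left(O,c \right)} = c + O c^{2}$ ($a{\left(O,c \right)} = O c c + c = O c^{2} + c = c + O c^{2}$)
$a{\left(-155,217 \right)} + 497 \left(-20\right) = 217 \left(1 - 33635\right) + 497 \left(-20\right) = 217 \left(1 - 33635\right) - 9940 = 217 \left(-33634\right) - 9940 = -7298578 - 9940 = -7308518$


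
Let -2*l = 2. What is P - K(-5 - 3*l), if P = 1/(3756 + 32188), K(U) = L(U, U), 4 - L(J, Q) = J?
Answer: -215663/35944 ≈ -6.0000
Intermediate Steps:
l = -1 (l = -1/2*2 = -1)
L(J, Q) = 4 - J
K(U) = 4 - U
P = 1/35944 ≈ 2.7821e-5
P - K(-5 - 3*l) = 1/35944 - (4 - (-5 - 3*(-1))) = 1/35944 - (4 - (-5 + 3)) = 1/35944 - (4 - 1*(-2)) = 1/35944 - (4 + 2) = 1/35944 - 1*6 = 1/35944 - 6 = -215663/35944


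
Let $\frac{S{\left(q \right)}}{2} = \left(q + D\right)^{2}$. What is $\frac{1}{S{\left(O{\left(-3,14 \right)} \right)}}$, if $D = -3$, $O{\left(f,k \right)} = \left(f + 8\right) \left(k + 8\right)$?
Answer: $\frac{1}{22898} \approx 4.3672 \cdot 10^{-5}$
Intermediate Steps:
$O{\left(f,k \right)} = \left(8 + f\right) \left(8 + k\right)$
$S{\left(q \right)} = 2 \left(-3 + q\right)^{2}$ ($S{\left(q \right)} = 2 \left(q - 3\right)^{2} = 2 \left(-3 + q\right)^{2}$)
$\frac{1}{S{\left(O{\left(-3,14 \right)} \right)}} = \frac{1}{2 \left(-3 + \left(64 + 8 \left(-3\right) + 8 \cdot 14 - 42\right)\right)^{2}} = \frac{1}{2 \left(-3 + \left(64 - 24 + 112 - 42\right)\right)^{2}} = \frac{1}{2 \left(-3 + 110\right)^{2}} = \frac{1}{2 \cdot 107^{2}} = \frac{1}{2 \cdot 11449} = \frac{1}{22898}$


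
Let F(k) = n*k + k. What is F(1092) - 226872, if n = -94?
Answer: -328428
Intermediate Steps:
F(k) = -93*k (F(k) = -94*k + k = -93*k)
F(1092) - 226872 = -93*1092 - 226872 = -101556 - 226872 = -328428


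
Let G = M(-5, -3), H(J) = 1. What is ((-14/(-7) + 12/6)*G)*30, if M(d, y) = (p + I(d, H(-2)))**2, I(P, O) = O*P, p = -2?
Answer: 5880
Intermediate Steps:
M(d, y) = (-2 + d)**2 (M(d, y) = (-2 + 1*d)**2 = (-2 + d)**2)
G = 49 (G = (-2 - 5)**2 = (-7)**2 = 49)
((-14/(-7) + 12/6)*G)*30 = ((-14/(-7) + 12/6)*49)*30 = ((-14*(-1/7) + 12*(1/6))*49)*30 = ((2 + 2)*49)*30 = (4*49)*30 = 196*30 = 5880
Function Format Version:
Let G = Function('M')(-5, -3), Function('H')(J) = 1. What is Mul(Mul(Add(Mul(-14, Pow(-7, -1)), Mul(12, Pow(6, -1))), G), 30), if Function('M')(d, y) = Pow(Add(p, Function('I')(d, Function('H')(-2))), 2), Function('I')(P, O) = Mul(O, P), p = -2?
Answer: 5880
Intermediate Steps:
Function('M')(d, y) = Pow(Add(-2, d), 2) (Function('M')(d, y) = Pow(Add(-2, Mul(1, d)), 2) = Pow(Add(-2, d), 2))
G = 49 (G = Pow(Add(-2, -5), 2) = Pow(-7, 2) = 49)
Mul(Mul(Add(Mul(-14, Pow(-7, -1)), Mul(12, Pow(6, -1))), G), 30) = Mul(Mul(Add(Mul(-14, Pow(-7, -1)), Mul(12, Pow(6, -1))), 49), 30) = Mul(Mul(Add(Mul(-14, Rational(-1, 7)), Mul(12, Rational(1, 6))), 49), 30) = Mul(Mul(Add(2, 2), 49), 30) = Mul(Mul(4, 49), 30) = Mul(196, 30) = 5880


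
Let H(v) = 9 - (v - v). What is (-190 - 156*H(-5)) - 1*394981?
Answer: -396575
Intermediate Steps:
H(v) = 9 (H(v) = 9 - 1*0 = 9 + 0 = 9)
(-190 - 156*H(-5)) - 1*394981 = (-190 - 156*9) - 1*394981 = (-190 - 1404) - 394981 = -1594 - 394981 = -396575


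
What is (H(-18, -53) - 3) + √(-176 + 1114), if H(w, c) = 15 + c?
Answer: -41 + √938 ≈ -10.373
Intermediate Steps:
(H(-18, -53) - 3) + √(-176 + 1114) = ((15 - 53) - 3) + √(-176 + 1114) = (-38 - 3) + √938 = -41 + √938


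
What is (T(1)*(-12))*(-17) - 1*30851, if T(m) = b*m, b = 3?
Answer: -30239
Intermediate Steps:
T(m) = 3*m
(T(1)*(-12))*(-17) - 1*30851 = ((3*1)*(-12))*(-17) - 1*30851 = (3*(-12))*(-17) - 30851 = -36*(-17) - 30851 = 612 - 30851 = -30239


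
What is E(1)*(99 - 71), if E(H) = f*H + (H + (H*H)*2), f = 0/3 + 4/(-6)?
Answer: 196/3 ≈ 65.333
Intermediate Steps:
f = -⅔ (f = 0*(⅓) + 4*(-⅙) = 0 - ⅔ = -⅔ ≈ -0.66667)
E(H) = 2*H² + H/3 (E(H) = -2*H/3 + (H + (H*H)*2) = -2*H/3 + (H + H²*2) = -2*H/3 + (H + 2*H²) = 2*H² + H/3)
E(1)*(99 - 71) = ((⅓)*1*(1 + 6*1))*(99 - 71) = ((⅓)*1*(1 + 6))*28 = ((⅓)*1*7)*28 = (7/3)*28 = 196/3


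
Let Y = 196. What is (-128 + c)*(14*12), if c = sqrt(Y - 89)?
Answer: -21504 + 168*sqrt(107) ≈ -19766.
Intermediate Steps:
c = sqrt(107) (c = sqrt(196 - 89) = sqrt(107) ≈ 10.344)
(-128 + c)*(14*12) = (-128 + sqrt(107))*(14*12) = (-128 + sqrt(107))*168 = -21504 + 168*sqrt(107)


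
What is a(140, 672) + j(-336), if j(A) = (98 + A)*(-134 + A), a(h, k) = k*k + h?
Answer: 563584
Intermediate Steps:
a(h, k) = h + k**2 (a(h, k) = k**2 + h = h + k**2)
j(A) = (-134 + A)*(98 + A)
a(140, 672) + j(-336) = (140 + 672**2) + (-13132 + (-336)**2 - 36*(-336)) = (140 + 451584) + (-13132 + 112896 + 12096) = 451724 + 111860 = 563584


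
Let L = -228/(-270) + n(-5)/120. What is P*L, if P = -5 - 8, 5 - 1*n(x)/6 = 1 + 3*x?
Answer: -4199/180 ≈ -23.328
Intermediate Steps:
n(x) = 24 - 18*x (n(x) = 30 - 6*(1 + 3*x) = 30 + (-6 - 18*x) = 24 - 18*x)
L = 323/180 (L = -228/(-270) + (24 - 18*(-5))/120 = -228*(-1/270) + (24 + 90)*(1/120) = 38/45 + 114*(1/120) = 38/45 + 19/20 = 323/180 ≈ 1.7944)
P = -13
P*L = -13*323/180 = -4199/180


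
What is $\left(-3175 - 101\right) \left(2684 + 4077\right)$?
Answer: $-22149036$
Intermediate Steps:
$\left(-3175 - 101\right) \left(2684 + 4077\right) = \left(-3276\right) 6761 = -22149036$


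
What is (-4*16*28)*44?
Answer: -78848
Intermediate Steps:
(-4*16*28)*44 = -64*28*44 = -1792*44 = -78848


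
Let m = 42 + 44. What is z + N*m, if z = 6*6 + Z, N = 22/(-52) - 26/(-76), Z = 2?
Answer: 7666/247 ≈ 31.036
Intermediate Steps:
m = 86
N = -20/247 (N = 22*(-1/52) - 26*(-1/76) = -11/26 + 13/38 = -20/247 ≈ -0.080972)
z = 38 (z = 6*6 + 2 = 36 + 2 = 38)
z + N*m = 38 - 20/247*86 = 38 - 1720/247 = 7666/247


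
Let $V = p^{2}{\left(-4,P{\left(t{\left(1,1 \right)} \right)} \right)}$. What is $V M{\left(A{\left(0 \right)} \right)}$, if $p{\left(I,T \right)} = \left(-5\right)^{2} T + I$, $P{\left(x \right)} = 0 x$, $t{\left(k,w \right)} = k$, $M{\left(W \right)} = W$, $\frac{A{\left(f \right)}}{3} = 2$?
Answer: $96$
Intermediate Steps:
$A{\left(f \right)} = 6$ ($A{\left(f \right)} = 3 \cdot 2 = 6$)
$P{\left(x \right)} = 0$
$p{\left(I,T \right)} = I + 25 T$ ($p{\left(I,T \right)} = 25 T + I = I + 25 T$)
$V = 16$ ($V = \left(-4 + 25 \cdot 0\right)^{2} = \left(-4 + 0\right)^{2} = \left(-4\right)^{2} = 16$)
$V M{\left(A{\left(0 \right)} \right)} = 16 \cdot 6 = 96$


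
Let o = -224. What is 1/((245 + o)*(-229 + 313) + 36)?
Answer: 1/1800 ≈ 0.00055556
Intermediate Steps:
1/((245 + o)*(-229 + 313) + 36) = 1/((245 - 224)*(-229 + 313) + 36) = 1/(21*84 + 36) = 1/(1764 + 36) = 1/1800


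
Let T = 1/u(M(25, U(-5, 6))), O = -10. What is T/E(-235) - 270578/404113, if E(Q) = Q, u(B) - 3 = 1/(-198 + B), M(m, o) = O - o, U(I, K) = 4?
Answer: -40462674006/60303762425 ≈ -0.67098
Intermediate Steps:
M(m, o) = -10 - o
u(B) = 3 + 1/(-198 + B)
T = 212/635 (T = 1/((-593 + 3*(-10 - 1*4))/(-198 + (-10 - 1*4))) = 1/((-593 + 3*(-10 - 4))/(-198 + (-10 - 4))) = 1/((-593 + 3*(-14))/(-198 - 14)) = 1/((-593 - 42)/(-212)) = 1/(-1/212*(-635)) = 1/(635/212) = 212/635 ≈ 0.33386)
T/E(-235) - 270578/404113 = (212/635)/(-235) - 270578/404113 = (212/635)*(-1/235) - 270578*1/404113 = -212/149225 - 270578/404113 = -40462674006/60303762425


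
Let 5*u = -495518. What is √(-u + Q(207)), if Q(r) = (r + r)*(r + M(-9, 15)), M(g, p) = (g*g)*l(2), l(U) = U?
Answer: 2*√1574185/5 ≈ 501.87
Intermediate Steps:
u = -495518/5 (u = (⅕)*(-495518) = -495518/5 ≈ -99104.)
M(g, p) = 2*g² (M(g, p) = (g*g)*2 = g²*2 = 2*g²)
Q(r) = 2*r*(162 + r) (Q(r) = (r + r)*(r + 2*(-9)²) = (2*r)*(r + 2*81) = (2*r)*(r + 162) = (2*r)*(162 + r) = 2*r*(162 + r))
√(-u + Q(207)) = √(-1*(-495518/5) + 2*207*(162 + 207)) = √(495518/5 + 2*207*369) = √(495518/5 + 152766) = √(1259348/5) = 2*√1574185/5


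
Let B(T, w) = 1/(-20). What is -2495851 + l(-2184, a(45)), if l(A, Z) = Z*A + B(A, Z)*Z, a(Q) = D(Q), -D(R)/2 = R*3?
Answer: -3812315/2 ≈ -1.9062e+6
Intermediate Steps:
D(R) = -6*R (D(R) = -2*R*3 = -6*R)
B(T, w) = -1/20
a(Q) = -6*Q
l(A, Z) = -Z/20 + A*Z (l(A, Z) = Z*A - Z/20 = A*Z - Z/20 = -Z/20 + A*Z)
-2495851 + l(-2184, a(45)) = -2495851 + (-6*45)*(-1/20 - 2184) = -2495851 - 270*(-43681/20) = -2495851 + 1179387/2 = -3812315/2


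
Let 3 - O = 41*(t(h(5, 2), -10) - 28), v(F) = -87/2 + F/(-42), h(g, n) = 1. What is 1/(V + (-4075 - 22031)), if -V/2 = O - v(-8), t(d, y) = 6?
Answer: -21/588055 ≈ -3.5711e-5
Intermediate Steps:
v(F) = -87/2 - F/42 (v(F) = -87*½ + F*(-1/42) = -87/2 - F/42)
O = 905 (O = 3 - 41*(6 - 28) = 3 - 41*(-22) = 3 - 1*(-902) = 3 + 902 = 905)
V = -39829/21 (V = -2*(905 - (-87/2 - 1/42*(-8))) = -2*(905 - (-87/2 + 4/21)) = -2*(905 - 1*(-1819/42)) = -2*(905 + 1819/42) = -2*39829/42 = -39829/21 ≈ -1896.6)
1/(V + (-4075 - 22031)) = 1/(-39829/21 + (-4075 - 22031)) = 1/(-39829/21 - 26106) = 1/(-588055/21) = -21/588055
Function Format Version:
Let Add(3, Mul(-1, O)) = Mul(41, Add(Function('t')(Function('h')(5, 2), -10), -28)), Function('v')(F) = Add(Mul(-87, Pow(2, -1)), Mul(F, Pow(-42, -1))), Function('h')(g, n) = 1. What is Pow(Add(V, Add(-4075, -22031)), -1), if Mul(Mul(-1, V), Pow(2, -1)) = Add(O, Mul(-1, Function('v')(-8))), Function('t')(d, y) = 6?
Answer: Rational(-21, 588055) ≈ -3.5711e-5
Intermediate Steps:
Function('v')(F) = Add(Rational(-87, 2), Mul(Rational(-1, 42), F)) (Function('v')(F) = Add(Mul(-87, Rational(1, 2)), Mul(F, Rational(-1, 42))) = Add(Rational(-87, 2), Mul(Rational(-1, 42), F)))
O = 905 (O = Add(3, Mul(-1, Mul(41, Add(6, -28)))) = Add(3, Mul(-1, Mul(41, -22))) = Add(3, Mul(-1, -902)) = Add(3, 902) = 905)
V = Rational(-39829, 21) (V = Mul(-2, Add(905, Mul(-1, Add(Rational(-87, 2), Mul(Rational(-1, 42), -8))))) = Mul(-2, Add(905, Mul(-1, Add(Rational(-87, 2), Rational(4, 21))))) = Mul(-2, Add(905, Mul(-1, Rational(-1819, 42)))) = Mul(-2, Add(905, Rational(1819, 42))) = Mul(-2, Rational(39829, 42)) = Rational(-39829, 21) ≈ -1896.6)
Pow(Add(V, Add(-4075, -22031)), -1) = Pow(Add(Rational(-39829, 21), Add(-4075, -22031)), -1) = Pow(Add(Rational(-39829, 21), -26106), -1) = Pow(Rational(-588055, 21), -1) = Rational(-21, 588055)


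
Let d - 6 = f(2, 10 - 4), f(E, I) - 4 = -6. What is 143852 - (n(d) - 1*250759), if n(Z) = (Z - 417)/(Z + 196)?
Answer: 78922613/200 ≈ 3.9461e+5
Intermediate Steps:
f(E, I) = -2 (f(E, I) = 4 - 6 = -2)
d = 4 (d = 6 - 2 = 4)
n(Z) = (-417 + Z)/(196 + Z)
143852 - (n(d) - 1*250759) = 143852 - ((-417 + 4)/(196 + 4) - 1*250759) = 143852 - (-413/200 - 250759) = 143852 - 1*(-50152213/200) = 143852 + 50152213/200 = 78922613/200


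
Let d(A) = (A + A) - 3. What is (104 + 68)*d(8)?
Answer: 2236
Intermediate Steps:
d(A) = -3 + 2*A (d(A) = 2*A - 3 = -3 + 2*A)
(104 + 68)*d(8) = (104 + 68)*(-3 + 2*8) = 172*(-3 + 16) = 172*13 = 2236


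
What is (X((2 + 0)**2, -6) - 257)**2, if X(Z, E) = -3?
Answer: 67600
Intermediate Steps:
(X((2 + 0)**2, -6) - 257)**2 = (-3 - 257)**2 = (-260)**2 = 67600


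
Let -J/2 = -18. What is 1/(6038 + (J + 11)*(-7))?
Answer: 1/5709 ≈ 0.00017516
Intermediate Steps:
J = 36 (J = -2*(-18) = 36)
1/(6038 + (J + 11)*(-7)) = 1/(6038 + (36 + 11)*(-7)) = 1/(6038 + 47*(-7)) = 1/(6038 - 329) = 1/5709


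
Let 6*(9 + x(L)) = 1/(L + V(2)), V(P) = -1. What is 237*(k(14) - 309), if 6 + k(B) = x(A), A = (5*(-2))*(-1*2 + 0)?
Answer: -2917865/38 ≈ -76786.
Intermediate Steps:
A = 20 (A = -10*(-2 + 0) = -10*(-2) = 20)
x(L) = -9 + 1/(6*(-1 + L)) (x(L) = -9 + 1/(6*(L - 1)) = -9 + 1/(6*(-1 + L)))
k(B) = -1709/114 (k(B) = -6 + (55 - 54*20)/(6*(-1 + 20)) = -6 + (1/6)*(55 - 1080)/19 = -6 + (1/6)*(1/19)*(-1025) = -6 - 1025/114 = -1709/114)
237*(k(14) - 309) = 237*(-1709/114 - 309) = 237*(-36935/114) = -2917865/38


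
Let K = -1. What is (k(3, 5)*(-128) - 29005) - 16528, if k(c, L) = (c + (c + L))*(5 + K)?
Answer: -51165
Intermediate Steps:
k(c, L) = 4*L + 8*c (k(c, L) = (c + (c + L))*(5 - 1) = (c + (L + c))*4 = (L + 2*c)*4 = 4*L + 8*c)
(k(3, 5)*(-128) - 29005) - 16528 = ((4*5 + 8*3)*(-128) - 29005) - 16528 = ((20 + 24)*(-128) - 29005) - 16528 = (44*(-128) - 29005) - 16528 = (-5632 - 29005) - 16528 = -34637 - 16528 = -51165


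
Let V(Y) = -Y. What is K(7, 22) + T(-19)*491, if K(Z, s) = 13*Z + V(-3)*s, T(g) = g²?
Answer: 177408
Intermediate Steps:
K(Z, s) = 3*s + 13*Z (K(Z, s) = 13*Z + (-1*(-3))*s = 13*Z + 3*s = 3*s + 13*Z)
K(7, 22) + T(-19)*491 = (3*22 + 13*7) + (-19)²*491 = (66 + 91) + 361*491 = 157 + 177251 = 177408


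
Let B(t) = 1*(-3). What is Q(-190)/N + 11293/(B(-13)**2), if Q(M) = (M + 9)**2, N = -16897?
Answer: 190522972/152073 ≈ 1252.8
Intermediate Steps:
B(t) = -3
Q(M) = (9 + M)**2
Q(-190)/N + 11293/(B(-13)**2) = (9 - 190)**2/(-16897) + 11293/((-3)**2) = (-181)**2*(-1/16897) + 11293/9 = 32761*(-1/16897) + 11293*(1/9) = -32761/16897 + 11293/9 = 190522972/152073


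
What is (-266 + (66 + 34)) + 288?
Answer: 122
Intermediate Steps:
(-266 + (66 + 34)) + 288 = (-266 + 100) + 288 = -166 + 288 = 122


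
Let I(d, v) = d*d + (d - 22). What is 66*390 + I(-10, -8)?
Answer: 25808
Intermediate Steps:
I(d, v) = -22 + d + d² (I(d, v) = d² + (-22 + d) = -22 + d + d²)
66*390 + I(-10, -8) = 66*390 + (-22 - 10 + (-10)²) = 25740 + (-22 - 10 + 100) = 25740 + 68 = 25808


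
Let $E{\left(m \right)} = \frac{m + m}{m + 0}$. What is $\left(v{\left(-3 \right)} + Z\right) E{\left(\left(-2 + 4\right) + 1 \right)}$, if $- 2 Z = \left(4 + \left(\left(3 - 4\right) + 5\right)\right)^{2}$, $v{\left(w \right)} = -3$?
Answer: $-70$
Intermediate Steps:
$E{\left(m \right)} = 2$ ($E{\left(m \right)} = \frac{2 m}{m} = 2$)
$Z = -32$ ($Z = - \frac{\left(4 + \left(\left(3 - 4\right) + 5\right)\right)^{2}}{2} = - \frac{\left(4 + \left(-1 + 5\right)\right)^{2}}{2} = - \frac{\left(4 + 4\right)^{2}}{2} = - \frac{8^{2}}{2} = \left(- \frac{1}{2}\right) 64 = -32$)
$\left(v{\left(-3 \right)} + Z\right) E{\left(\left(-2 + 4\right) + 1 \right)} = \left(-3 - 32\right) 2 = \left(-35\right) 2 = -70$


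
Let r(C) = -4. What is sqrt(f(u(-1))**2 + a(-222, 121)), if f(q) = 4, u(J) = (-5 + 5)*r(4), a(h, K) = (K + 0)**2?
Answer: sqrt(14657) ≈ 121.07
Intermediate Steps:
a(h, K) = K**2
u(J) = 0 (u(J) = (-5 + 5)*(-4) = 0*(-4) = 0)
sqrt(f(u(-1))**2 + a(-222, 121)) = sqrt(4**2 + 121**2) = sqrt(16 + 14641) = sqrt(14657)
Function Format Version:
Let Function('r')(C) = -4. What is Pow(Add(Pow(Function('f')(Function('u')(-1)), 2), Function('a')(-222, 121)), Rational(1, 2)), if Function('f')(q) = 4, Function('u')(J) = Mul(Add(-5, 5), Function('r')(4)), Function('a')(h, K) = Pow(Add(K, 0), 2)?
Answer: Pow(14657, Rational(1, 2)) ≈ 121.07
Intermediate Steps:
Function('a')(h, K) = Pow(K, 2)
Function('u')(J) = 0 (Function('u')(J) = Mul(Add(-5, 5), -4) = Mul(0, -4) = 0)
Pow(Add(Pow(Function('f')(Function('u')(-1)), 2), Function('a')(-222, 121)), Rational(1, 2)) = Pow(Add(Pow(4, 2), Pow(121, 2)), Rational(1, 2)) = Pow(Add(16, 14641), Rational(1, 2)) = Pow(14657, Rational(1, 2))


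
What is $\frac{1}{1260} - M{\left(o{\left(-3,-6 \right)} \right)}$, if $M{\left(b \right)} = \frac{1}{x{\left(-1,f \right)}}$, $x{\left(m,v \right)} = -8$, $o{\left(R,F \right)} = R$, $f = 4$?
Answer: $\frac{317}{2520} \approx 0.12579$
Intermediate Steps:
$M{\left(b \right)} = - \frac{1}{8}$ ($M{\left(b \right)} = \frac{1}{-8} = - \frac{1}{8}$)
$\frac{1}{1260} - M{\left(o{\left(-3,-6 \right)} \right)} = \frac{1}{1260} - - \frac{1}{8} = \frac{1}{1260} + \frac{1}{8} = \frac{317}{2520}$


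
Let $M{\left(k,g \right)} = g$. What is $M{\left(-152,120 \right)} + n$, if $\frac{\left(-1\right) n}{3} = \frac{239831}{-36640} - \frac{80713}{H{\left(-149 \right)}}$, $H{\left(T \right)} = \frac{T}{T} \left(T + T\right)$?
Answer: $- \frac{3673658823}{5459360} \approx -672.91$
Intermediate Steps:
$H{\left(T \right)} = 2 T$ ($H{\left(T \right)} = 1 \cdot 2 T = 2 T$)
$n = - \frac{4328782023}{5459360}$ ($n = - 3 \left(\frac{239831}{-36640} - \frac{80713}{2 \left(-149\right)}\right) = - 3 \left(239831 \left(- \frac{1}{36640}\right) - \frac{80713}{-298}\right) = - 3 \left(- \frac{239831}{36640} - - \frac{80713}{298}\right) = - 3 \left(- \frac{239831}{36640} + \frac{80713}{298}\right) = \left(-3\right) \frac{1442927341}{5459360} = - \frac{4328782023}{5459360} \approx -792.91$)
$M{\left(-152,120 \right)} + n = 120 - \frac{4328782023}{5459360} = - \frac{3673658823}{5459360}$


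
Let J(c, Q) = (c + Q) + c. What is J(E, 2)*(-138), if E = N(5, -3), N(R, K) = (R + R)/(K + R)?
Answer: -1656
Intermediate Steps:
N(R, K) = 2*R/(K + R) (N(R, K) = (2*R)/(K + R) = 2*R/(K + R))
E = 5 (E = 2*5/(-3 + 5) = 2*5/2 = 2*5*(½) = 5)
J(c, Q) = Q + 2*c (J(c, Q) = (Q + c) + c = Q + 2*c)
J(E, 2)*(-138) = (2 + 2*5)*(-138) = (2 + 10)*(-138) = 12*(-138) = -1656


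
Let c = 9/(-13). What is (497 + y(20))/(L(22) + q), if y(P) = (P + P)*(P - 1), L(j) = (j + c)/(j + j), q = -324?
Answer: -719004/185051 ≈ -3.8854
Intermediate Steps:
c = -9/13 (c = 9*(-1/13) = -9/13 ≈ -0.69231)
L(j) = (-9/13 + j)/(2*j) (L(j) = (j - 9/13)/(j + j) = (-9/13 + j)/((2*j)) = (-9/13 + j)*(1/(2*j)) = (-9/13 + j)/(2*j))
y(P) = 2*P*(-1 + P) (y(P) = (2*P)*(-1 + P) = 2*P*(-1 + P))
(497 + y(20))/(L(22) + q) = (497 + 2*20*(-1 + 20))/((1/26)*(-9 + 13*22)/22 - 324) = (497 + 2*20*19)/((1/26)*(1/22)*(-9 + 286) - 324) = (497 + 760)/((1/26)*(1/22)*277 - 324) = 1257/(277/572 - 324) = 1257/(-185051/572) = 1257*(-572/185051) = -719004/185051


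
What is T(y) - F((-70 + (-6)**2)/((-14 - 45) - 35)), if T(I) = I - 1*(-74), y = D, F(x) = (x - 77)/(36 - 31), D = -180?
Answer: -21308/235 ≈ -90.672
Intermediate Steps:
F(x) = -77/5 + x/5 (F(x) = (-77 + x)/5 = (-77 + x)*(1/5) = -77/5 + x/5)
y = -180
T(I) = 74 + I (T(I) = I + 74 = 74 + I)
T(y) - F((-70 + (-6)**2)/((-14 - 45) - 35)) = (74 - 180) - (-77/5 + ((-70 + (-6)**2)/((-14 - 45) - 35))/5) = -106 - (-77/5 + ((-70 + 36)/(-59 - 35))/5) = -106 - (-77/5 + (-34/(-94))/5) = -106 - (-77/5 + (-34*(-1/94))/5) = -106 - (-77/5 + (1/5)*(17/47)) = -106 - (-77/5 + 17/235) = -106 - 1*(-3602/235) = -106 + 3602/235 = -21308/235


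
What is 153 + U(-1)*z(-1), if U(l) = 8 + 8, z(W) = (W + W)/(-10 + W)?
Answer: 1715/11 ≈ 155.91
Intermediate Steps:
z(W) = 2*W/(-10 + W) (z(W) = (2*W)/(-10 + W) = 2*W/(-10 + W))
U(l) = 16
153 + U(-1)*z(-1) = 153 + 16*(2*(-1)/(-10 - 1)) = 153 + 16*(2*(-1)/(-11)) = 153 + 16*(2*(-1)*(-1/11)) = 153 + 16*(2/11) = 153 + 32/11 = 1715/11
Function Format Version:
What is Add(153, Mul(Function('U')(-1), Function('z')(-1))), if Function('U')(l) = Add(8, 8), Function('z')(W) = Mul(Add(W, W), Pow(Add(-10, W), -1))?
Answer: Rational(1715, 11) ≈ 155.91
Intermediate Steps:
Function('z')(W) = Mul(2, W, Pow(Add(-10, W), -1)) (Function('z')(W) = Mul(Mul(2, W), Pow(Add(-10, W), -1)) = Mul(2, W, Pow(Add(-10, W), -1)))
Function('U')(l) = 16
Add(153, Mul(Function('U')(-1), Function('z')(-1))) = Add(153, Mul(16, Mul(2, -1, Pow(Add(-10, -1), -1)))) = Add(153, Mul(16, Mul(2, -1, Pow(-11, -1)))) = Add(153, Mul(16, Mul(2, -1, Rational(-1, 11)))) = Add(153, Mul(16, Rational(2, 11))) = Add(153, Rational(32, 11)) = Rational(1715, 11)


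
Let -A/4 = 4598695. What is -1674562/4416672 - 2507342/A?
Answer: -79552791857/327595603920 ≈ -0.24284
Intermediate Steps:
A = -18394780 (A = -4*4598695 = -18394780)
-1674562/4416672 - 2507342/A = -1674562/4416672 - 2507342/(-18394780) = -1674562*1/4416672 - 2507342*(-1/18394780) = -837281/2208336 + 40441/296690 = -79552791857/327595603920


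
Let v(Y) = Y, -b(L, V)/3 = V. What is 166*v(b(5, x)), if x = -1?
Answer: 498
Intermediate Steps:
b(L, V) = -3*V
166*v(b(5, x)) = 166*(-3*(-1)) = 166*3 = 498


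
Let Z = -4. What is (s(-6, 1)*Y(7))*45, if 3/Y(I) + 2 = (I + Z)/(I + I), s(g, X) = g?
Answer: 2268/5 ≈ 453.60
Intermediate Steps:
Y(I) = 3/(-2 + (-4 + I)/(2*I)) (Y(I) = 3/(-2 + (I - 4)/(I + I)) = 3/(-2 + (-4 + I)/((2*I))) = 3/(-2 + (-4 + I)*(1/(2*I))) = 3/(-2 + (-4 + I)/(2*I)))
(s(-6, 1)*Y(7))*45 = -(-36)*7/(4 + 3*7)*45 = -(-36)*7/(4 + 21)*45 = -(-36)*7/25*45 = -6*(-42/25)*45 = (252/25)*45 = 2268/5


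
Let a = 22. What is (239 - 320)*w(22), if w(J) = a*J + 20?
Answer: -40824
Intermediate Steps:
w(J) = 20 + 22*J (w(J) = 22*J + 20 = 20 + 22*J)
(239 - 320)*w(22) = (239 - 320)*(20 + 22*22) = -81*(20 + 484) = -81*504 = -40824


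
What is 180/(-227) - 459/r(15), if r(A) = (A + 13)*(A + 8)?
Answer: -220113/146188 ≈ -1.5057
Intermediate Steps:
r(A) = (8 + A)*(13 + A) (r(A) = (13 + A)*(8 + A) = (8 + A)*(13 + A))
180/(-227) - 459/r(15) = 180/(-227) - 459/(104 + 15² + 21*15) = 180*(-1/227) - 459/(104 + 225 + 315) = -180/227 - 459/644 = -220113/146188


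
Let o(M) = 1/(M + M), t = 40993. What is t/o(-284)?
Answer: -23284024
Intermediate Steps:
o(M) = 1/(2*M)
t/o(-284) = 40993/(((½)/(-284))) = 40993/(((½)*(-1/284))) = 40993/(-1/568) = 40993*(-568) = -23284024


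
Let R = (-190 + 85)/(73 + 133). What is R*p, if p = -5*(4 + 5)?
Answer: 4725/206 ≈ 22.937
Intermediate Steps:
p = -45 (p = -5*9 = -45)
R = -105/206 ≈ -0.50971
R*p = -105/206*(-45) = 4725/206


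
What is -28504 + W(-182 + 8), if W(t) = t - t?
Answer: -28504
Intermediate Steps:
W(t) = 0
-28504 + W(-182 + 8) = -28504 + 0 = -28504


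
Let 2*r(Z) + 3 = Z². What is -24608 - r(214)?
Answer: -95009/2 ≈ -47505.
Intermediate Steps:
r(Z) = -3/2 + Z²/2
-24608 - r(214) = -24608 - (-3/2 + (½)*214²) = -24608 - (-3/2 + (½)*45796) = -24608 - (-3/2 + 22898) = -24608 - 1*45793/2 = -24608 - 45793/2 = -95009/2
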